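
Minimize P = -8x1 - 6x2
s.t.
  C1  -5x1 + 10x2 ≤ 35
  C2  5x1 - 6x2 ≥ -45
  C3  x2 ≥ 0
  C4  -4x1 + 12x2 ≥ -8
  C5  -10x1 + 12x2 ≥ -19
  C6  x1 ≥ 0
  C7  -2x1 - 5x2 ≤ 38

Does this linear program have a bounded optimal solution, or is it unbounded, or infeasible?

Corner points and P = -8x1 - 6x2:
  (61/4, 89/8) → P = -755/4
  (0, 7/2) → P = -21
  (19/10, 0) → P = -76/5
  (0, 0) → P = 0
The feasible region has finitely many vertices and no improving ray; the minimum is -755/4 at (61/4, 89/8).

bounded optimum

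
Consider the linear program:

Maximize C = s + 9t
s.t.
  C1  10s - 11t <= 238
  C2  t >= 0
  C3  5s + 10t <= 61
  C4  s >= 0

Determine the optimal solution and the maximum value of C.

s = 0, t = 61/10, maximum C = 549/10

Extreme points and C = s + 9t:
  (61/5, 0) → C = 61/5
  (0, 0) → C = 0
  (0, 61/10) → C = 549/10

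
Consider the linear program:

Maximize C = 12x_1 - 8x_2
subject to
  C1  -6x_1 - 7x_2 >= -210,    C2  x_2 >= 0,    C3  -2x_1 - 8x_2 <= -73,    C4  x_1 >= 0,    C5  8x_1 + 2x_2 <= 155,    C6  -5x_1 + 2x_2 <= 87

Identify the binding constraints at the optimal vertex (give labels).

Extreme points and C = 12x_1 - 8x_2:
  (0, 30) → C = -240
  (665/44, 375/22) → C = 45
  (0, 73/8) → C = -73
  (547/30, 137/30) → C = 2734/15

The maximum is at (547/30, 137/30). Substituting into each constraint, equality holds for C3 and C5; the remaining constraints have slack.

C3 and C5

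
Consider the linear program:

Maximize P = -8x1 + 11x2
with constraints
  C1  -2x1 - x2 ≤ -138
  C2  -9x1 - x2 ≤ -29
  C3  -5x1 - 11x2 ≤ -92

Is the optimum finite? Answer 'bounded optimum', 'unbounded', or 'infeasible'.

unbounded

From the feasible point (-109/7, 1184/7), moving in the direction (-1, 9) keeps every constraint satisfied while P increases without bound.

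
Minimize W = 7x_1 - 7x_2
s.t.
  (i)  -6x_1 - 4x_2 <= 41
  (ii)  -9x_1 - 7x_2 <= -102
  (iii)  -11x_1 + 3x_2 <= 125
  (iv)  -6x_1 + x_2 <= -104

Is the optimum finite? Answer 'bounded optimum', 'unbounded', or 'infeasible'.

From the feasible point (830/51, -108/17), moving in the direction (3, 11) keeps every constraint satisfied while W decreases without bound.

unbounded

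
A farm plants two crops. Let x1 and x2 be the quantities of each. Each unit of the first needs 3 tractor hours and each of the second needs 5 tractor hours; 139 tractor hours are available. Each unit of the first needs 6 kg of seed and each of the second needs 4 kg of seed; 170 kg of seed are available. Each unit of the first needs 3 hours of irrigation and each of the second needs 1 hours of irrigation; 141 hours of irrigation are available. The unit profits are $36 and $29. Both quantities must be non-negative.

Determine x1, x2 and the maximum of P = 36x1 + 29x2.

x1 = 49/3, x2 = 18, maximum P = 1110

Feasible corners and P = 36x1 + 29x2:
  (0, 0) → P = 0
  (0, 139/5) → P = 4031/5
  (85/3, 0) → P = 1020
  (49/3, 18) → P = 1110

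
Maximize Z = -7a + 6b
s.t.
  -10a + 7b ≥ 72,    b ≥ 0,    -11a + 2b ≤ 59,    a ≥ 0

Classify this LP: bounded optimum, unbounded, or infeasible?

From the feasible point (0, 72/7), moving in the direction (7, 10) keeps every constraint satisfied while Z increases without bound.

unbounded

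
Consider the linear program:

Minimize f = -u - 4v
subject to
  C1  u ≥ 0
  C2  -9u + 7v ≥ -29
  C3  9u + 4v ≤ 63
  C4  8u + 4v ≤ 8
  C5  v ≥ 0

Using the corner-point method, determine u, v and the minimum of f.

u = 0, v = 2, minimum f = -8

Vertices and f = -u - 4v:
  (0, 2) → f = -8
  (0, 0) → f = 0
  (1, 0) → f = -1

The binding constraints are u = 0 and 8u + 4v = 8.
Solving simultaneously gives u = 0, v = 2.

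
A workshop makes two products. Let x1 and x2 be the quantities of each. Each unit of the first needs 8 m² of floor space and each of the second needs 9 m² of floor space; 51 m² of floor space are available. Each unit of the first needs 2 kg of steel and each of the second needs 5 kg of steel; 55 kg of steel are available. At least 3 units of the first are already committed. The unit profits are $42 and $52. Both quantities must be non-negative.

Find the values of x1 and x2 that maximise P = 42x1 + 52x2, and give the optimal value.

The binding constraints are 8x1 + 9x2 = 51 and x1 = 3.
Solving simultaneously gives x1 = 3, x2 = 3.

x1 = 3, x2 = 3, maximum P = 282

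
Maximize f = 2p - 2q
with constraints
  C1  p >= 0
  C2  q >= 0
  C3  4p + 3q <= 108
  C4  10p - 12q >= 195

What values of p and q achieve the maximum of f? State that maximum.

p = 27, q = 0, maximum f = 54

Vertices and f = 2p - 2q:
  (27, 0) → f = 54
  (39/2, 0) → f = 39
  (627/26, 50/13) → f = 527/13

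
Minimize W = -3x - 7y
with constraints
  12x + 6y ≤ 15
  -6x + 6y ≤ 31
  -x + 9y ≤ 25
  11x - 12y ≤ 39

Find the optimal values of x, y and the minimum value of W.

x = -5/38, y = 105/38, minimum W = -360/19

Extreme points and W = -3x - 7y:
  (-5/38, 105/38) → W = -360/19
  (69/35, -101/70) → W = 293/70
  (-43/16, 119/48) → W = -223/24
  (-101, -575/6) → W = 5843/6

The optimum lies where 12x + 6y = 15 and -x + 9y = 25.
Solving simultaneously gives x = -5/38, y = 105/38.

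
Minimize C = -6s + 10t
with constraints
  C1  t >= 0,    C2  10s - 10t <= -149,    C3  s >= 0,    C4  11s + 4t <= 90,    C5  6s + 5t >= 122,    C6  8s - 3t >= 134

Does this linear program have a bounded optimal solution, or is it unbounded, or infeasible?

infeasible

The boundaries 10s - 10t = -149 and 8s - 3t = 134 meet at (1787/50, 1266/25), but that point violates 11s + 4t ≤ 90. Every candidate vertex is excluded by some other constraint, so the feasible region is empty.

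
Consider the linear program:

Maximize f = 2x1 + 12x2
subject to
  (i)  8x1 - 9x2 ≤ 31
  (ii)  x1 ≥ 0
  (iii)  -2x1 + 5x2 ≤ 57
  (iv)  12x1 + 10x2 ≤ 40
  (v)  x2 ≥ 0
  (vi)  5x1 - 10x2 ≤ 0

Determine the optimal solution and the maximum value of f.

Feasible corners and f = 2x1 + 12x2:
  (0, 4) → f = 48
  (0, 0) → f = 0
  (40/17, 20/17) → f = 320/17

x1 = 0, x2 = 4, maximum f = 48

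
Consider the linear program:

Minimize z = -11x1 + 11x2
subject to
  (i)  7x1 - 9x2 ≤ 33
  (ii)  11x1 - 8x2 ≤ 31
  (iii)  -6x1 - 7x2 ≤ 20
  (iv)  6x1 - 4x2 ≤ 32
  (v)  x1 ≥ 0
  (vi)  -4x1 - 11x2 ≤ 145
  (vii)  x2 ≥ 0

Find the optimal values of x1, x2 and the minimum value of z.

x1 = 31/11, x2 = 0, minimum z = -31

The feasible region is unbounded (it extends along (0, 1), (2, 3)), but z strictly increases along every unbounded feasible direction, so there is no improving ray and the minimum is attained at a vertex.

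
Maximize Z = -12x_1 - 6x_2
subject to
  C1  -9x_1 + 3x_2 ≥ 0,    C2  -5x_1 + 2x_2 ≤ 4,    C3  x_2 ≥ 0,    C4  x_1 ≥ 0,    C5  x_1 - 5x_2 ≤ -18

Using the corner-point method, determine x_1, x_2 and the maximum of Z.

x_1 = 16/23, x_2 = 86/23, maximum Z = -708/23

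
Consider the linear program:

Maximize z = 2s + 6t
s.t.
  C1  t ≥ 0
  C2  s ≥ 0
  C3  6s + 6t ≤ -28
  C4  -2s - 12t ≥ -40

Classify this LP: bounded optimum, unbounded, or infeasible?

The boundaries t = 0 and s = 0 meet at (0, 0), but that point violates 6s + 6t ≤ -28. Every candidate vertex is excluded by some other constraint, so the feasible region is empty.

infeasible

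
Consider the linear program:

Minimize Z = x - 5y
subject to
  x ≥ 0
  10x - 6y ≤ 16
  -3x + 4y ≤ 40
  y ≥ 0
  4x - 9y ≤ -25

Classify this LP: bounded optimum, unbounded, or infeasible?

Corner points and Z = x - 5y:
  (0, 10) → Z = -50
  (0, 25/9) → Z = -125/9
  (152/11, 224/11) → Z = -88
  (49/11, 157/33) → Z = -58/3
The feasible region has finitely many vertices and no improving ray; the minimum is -88 at (152/11, 224/11).

bounded optimum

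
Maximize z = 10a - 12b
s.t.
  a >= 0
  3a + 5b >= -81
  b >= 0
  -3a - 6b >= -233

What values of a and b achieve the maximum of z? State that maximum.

The optimum lies where b = 0 and -3a - 6b = -233.
Solving simultaneously gives a = 233/3, b = 0.

a = 233/3, b = 0, maximum z = 2330/3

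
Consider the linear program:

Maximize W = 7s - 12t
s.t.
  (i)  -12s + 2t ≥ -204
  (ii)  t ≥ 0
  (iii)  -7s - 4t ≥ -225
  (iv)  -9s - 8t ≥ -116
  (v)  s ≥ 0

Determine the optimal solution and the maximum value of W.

Vertices and W = 7s - 12t:
  (116/9, 0) → W = 812/9
  (0, 0) → W = 0
  (0, 29/2) → W = -174

The binding constraints are t = 0 and -9s - 8t = -116.
Solving simultaneously gives s = 116/9, t = 0.

s = 116/9, t = 0, maximum W = 812/9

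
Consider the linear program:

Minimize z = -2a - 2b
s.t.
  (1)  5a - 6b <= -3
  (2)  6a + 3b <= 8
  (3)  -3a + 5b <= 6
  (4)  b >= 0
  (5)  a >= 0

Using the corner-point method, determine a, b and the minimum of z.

Corner points and z = -2a - 2b:
  (13/17, 58/51) → z = -194/51
  (0, 1/2) → z = -1
  (22/39, 20/13) → z = -164/39
  (0, 6/5) → z = -12/5

a = 22/39, b = 20/13, minimum z = -164/39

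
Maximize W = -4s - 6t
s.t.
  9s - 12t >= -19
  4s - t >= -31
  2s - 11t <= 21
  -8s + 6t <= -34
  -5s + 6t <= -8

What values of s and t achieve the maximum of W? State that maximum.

The feasible region is unbounded (it extends along (4, 3), (11, 2)), but W strictly decreases along every unbounded feasible direction, so there is no improving ray and the maximum is attained at a vertex.

s = 62/19, t = -25/19, maximum W = -98/19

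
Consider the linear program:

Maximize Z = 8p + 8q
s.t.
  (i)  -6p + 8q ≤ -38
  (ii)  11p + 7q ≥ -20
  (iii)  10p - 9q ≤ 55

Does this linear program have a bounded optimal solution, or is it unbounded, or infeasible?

Feasible corners and Z = 8p + 8q:
  (53/65, -269/65) → Z = -1728/65
  (49/13, -25/13) → Z = 192/13
  (205/169, -805/169) → Z = -4800/169
The feasible region has finitely many vertices and no improving ray; the maximum is 192/13 at (49/13, -25/13).

bounded optimum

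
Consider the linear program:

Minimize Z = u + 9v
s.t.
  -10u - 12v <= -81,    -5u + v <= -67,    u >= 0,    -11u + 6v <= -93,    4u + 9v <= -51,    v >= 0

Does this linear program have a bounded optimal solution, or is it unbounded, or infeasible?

The boundaries -10u - 12v = -81 and 4u + 9v = -51 meet at (447/14, -139/7), but that point violates v ≥ 0. Every candidate vertex is excluded by some other constraint, so the feasible region is empty.

infeasible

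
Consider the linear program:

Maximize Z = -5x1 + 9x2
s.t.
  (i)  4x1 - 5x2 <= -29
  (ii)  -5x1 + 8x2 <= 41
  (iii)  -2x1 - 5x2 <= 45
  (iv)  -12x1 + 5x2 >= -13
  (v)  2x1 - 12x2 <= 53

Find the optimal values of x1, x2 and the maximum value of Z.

x1 = -27/7, x2 = 19/7, maximum Z = 306/7

Corner points and Z = -5x1 + 9x2:
  (-27/7, 19/7) → Z = 306/7
  (-37/3, -61/15) → Z = 376/15
  (-565/41, -143/41) → Z = 1538/41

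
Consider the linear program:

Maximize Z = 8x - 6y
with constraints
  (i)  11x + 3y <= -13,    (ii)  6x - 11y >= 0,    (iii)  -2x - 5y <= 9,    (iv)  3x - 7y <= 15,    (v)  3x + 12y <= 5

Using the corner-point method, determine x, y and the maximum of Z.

x = -38/49, y = -73/49, maximum Z = 134/49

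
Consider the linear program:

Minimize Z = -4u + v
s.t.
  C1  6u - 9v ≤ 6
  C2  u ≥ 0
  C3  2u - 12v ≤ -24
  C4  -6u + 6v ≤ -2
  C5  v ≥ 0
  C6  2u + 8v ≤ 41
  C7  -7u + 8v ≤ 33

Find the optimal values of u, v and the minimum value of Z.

Feasible corners and Z = -4u + v:
  (16/3, 26/9) → Z = -166/9
  (139/22, 39/11) → Z = -239/11
  (14/5, 37/15) → Z = -131/15
  (131/30, 121/30) → Z = -403/30

u = 139/22, v = 39/11, minimum Z = -239/11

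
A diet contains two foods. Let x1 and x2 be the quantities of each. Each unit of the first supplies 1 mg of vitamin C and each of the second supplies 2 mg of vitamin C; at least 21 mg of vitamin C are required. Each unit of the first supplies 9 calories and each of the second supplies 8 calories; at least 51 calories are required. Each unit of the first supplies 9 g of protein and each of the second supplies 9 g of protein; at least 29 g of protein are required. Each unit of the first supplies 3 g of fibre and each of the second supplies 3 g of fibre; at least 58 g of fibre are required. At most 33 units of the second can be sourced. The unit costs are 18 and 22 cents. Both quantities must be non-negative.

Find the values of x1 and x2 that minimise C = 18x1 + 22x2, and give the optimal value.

Vertices and C = 18x1 + 22x2:
  (0, 58/3) → C = 1276/3
  (0, 33) → C = 726
  (21, 0) → C = 378
  (53/3, 5/3) → C = 1064/3
The feasible region is unbounded (it extends along (1, 0)), but C strictly increases along every unbounded feasible direction, so there is no improving ray and the minimum is attained at a vertex.

x1 = 53/3, x2 = 5/3, minimum C = 1064/3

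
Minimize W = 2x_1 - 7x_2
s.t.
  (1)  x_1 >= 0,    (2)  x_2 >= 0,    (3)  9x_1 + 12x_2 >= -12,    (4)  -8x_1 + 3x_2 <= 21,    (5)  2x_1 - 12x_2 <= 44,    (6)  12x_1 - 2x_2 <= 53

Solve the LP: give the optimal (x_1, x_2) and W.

x_1 = 201/20, x_2 = 169/5, minimum W = -433/2

Corner points and W = 2x_1 - 7x_2:
  (0, 0) → W = 0
  (0, 7) → W = -49
  (53/12, 0) → W = 53/6
  (201/20, 169/5) → W = -433/2

The optimum lies where -8x_1 + 3x_2 = 21 and 12x_1 - 2x_2 = 53.
Solving simultaneously gives x_1 = 201/20, x_2 = 169/5.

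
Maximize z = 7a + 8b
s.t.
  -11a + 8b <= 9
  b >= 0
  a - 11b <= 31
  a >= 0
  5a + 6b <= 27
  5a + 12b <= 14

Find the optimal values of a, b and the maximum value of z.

a = 14/5, b = 0, maximum z = 98/5

Corner points and z = 7a + 8b:
  (0, 9/8) → z = 9
  (1/43, 199/172) → z = 405/43
  (0, 0) → z = 0
  (14/5, 0) → z = 98/5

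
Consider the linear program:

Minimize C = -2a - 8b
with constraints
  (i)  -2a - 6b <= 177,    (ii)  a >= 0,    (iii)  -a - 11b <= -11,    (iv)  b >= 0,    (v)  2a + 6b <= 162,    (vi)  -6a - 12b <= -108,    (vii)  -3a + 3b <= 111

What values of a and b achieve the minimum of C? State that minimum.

Vertices and C = -2a - 8b:
  (0, 27) → C = -216
  (0, 9) → C = -72
  (81, 0) → C = -162
  (18, 0) → C = -36

At the optimal vertex, a = 0 and 2a + 6b = 162.
Solving simultaneously gives a = 0, b = 27.

a = 0, b = 27, minimum C = -216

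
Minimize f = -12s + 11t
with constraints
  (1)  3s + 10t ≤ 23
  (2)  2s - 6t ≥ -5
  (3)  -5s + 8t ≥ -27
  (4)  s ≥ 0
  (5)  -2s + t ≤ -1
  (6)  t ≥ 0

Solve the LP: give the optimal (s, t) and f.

s = 227/37, t = 17/37, minimum f = -2537/37

The optimum lies where 3s + 10t = 23 and -5s + 8t = -27.
Solving simultaneously gives s = 227/37, t = 17/37.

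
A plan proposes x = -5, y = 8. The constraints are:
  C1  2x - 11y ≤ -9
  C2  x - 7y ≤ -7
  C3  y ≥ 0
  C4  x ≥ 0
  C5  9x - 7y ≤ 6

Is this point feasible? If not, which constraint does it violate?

Constraint C4: x = -5, which is not ≥ 0. All other constraints are satisfied.

not feasible — violates C4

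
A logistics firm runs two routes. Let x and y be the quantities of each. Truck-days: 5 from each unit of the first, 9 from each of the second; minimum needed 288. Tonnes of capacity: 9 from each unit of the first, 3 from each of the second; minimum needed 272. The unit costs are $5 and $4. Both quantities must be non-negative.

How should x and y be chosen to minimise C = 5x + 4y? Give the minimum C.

x = 24, y = 56/3, minimum C = 584/3

Feasible corners and C = 5x + 4y:
  (0, 272/3) → C = 1088/3
  (288/5, 0) → C = 288
  (24, 56/3) → C = 584/3
The feasible region is unbounded (it extends along (0, 1), (1, 0)), but C strictly increases along every unbounded feasible direction, so there is no improving ray and the minimum is attained at a vertex.

At the optimal vertex, 5x + 9y = 288 and 9x + 3y = 272.
Solving simultaneously gives x = 24, y = 56/3.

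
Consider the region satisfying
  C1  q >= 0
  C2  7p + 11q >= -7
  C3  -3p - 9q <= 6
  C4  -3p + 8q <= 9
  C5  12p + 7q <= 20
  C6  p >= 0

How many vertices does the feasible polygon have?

Intersecting each pair of boundary lines and keeping only the points that satisfy every inequality leaves:
  (5/3, 0)
  (0, 0)
  (97/117, 56/39)
  (0, 9/8)

4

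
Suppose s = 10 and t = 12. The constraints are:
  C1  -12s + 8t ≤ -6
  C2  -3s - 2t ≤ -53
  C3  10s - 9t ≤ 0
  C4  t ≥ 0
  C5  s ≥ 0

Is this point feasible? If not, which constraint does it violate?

feasible

C1: -24 ≤ -6 ✓
C2: -54 ≤ -53 ✓
C3: -8 ≤ 0 ✓
C4: 12 ≥ 0 ✓
C5: 10 ≥ 0 ✓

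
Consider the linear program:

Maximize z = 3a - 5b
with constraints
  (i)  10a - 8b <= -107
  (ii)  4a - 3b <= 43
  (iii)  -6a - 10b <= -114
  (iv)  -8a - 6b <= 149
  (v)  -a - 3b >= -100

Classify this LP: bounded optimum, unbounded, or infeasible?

Corner points and z = 3a - 5b:
  (-79/74, 891/74) → z = -2346/37
  (479/38, 1107/38) → z = -2049/19
  (-1087/22, 903/22) → z = -3888/11
  (-349/6, 949/18) → z = -3943/9
The feasible region has finitely many vertices and no improving ray; the maximum is -2346/37 at (-79/74, 891/74).

bounded optimum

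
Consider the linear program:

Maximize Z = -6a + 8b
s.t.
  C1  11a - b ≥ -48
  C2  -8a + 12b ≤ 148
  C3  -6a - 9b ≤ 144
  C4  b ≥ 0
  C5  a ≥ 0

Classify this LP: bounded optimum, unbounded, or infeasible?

Feasible corners and Z = -6a + 8b:
  (0, 37/3) → Z = 296/3
  (0, 0) → Z = 0
The feasible region has finitely many vertices and no improving ray; the maximum is 296/3 at (0, 37/3).

bounded optimum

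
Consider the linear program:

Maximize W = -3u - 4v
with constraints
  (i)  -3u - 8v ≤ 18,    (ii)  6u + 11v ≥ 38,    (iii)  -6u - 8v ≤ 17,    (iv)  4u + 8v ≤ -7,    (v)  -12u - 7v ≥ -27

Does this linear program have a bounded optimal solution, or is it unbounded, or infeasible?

infeasible

The boundaries -3u - 8v = 18 and -6u - 8v = 17 meet at (1/3, -19/8), but that point violates 6u + 11v ≥ 38. Every candidate vertex is excluded by some other constraint, so the feasible region is empty.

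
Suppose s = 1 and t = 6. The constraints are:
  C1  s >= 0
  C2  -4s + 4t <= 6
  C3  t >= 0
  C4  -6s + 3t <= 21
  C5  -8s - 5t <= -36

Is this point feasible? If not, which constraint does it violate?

not feasible — violates C2

Constraint C2: -4s + 4t = 20, which is not ≤ 6. All other constraints are satisfied.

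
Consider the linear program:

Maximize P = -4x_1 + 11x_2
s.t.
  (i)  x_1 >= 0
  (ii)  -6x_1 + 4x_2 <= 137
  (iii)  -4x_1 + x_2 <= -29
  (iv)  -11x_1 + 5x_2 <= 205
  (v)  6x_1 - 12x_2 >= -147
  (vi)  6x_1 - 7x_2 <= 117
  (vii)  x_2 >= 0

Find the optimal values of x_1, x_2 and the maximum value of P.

x_1 = 811/10, x_2 = 264/5, maximum P = 1282/5

Extreme points and P = -4x_1 + 11x_2:
  (165/14, 127/7) → P = 1067/7
  (29/4, 0) → P = -29
  (811/10, 264/5) → P = 1282/5
  (39/2, 0) → P = -78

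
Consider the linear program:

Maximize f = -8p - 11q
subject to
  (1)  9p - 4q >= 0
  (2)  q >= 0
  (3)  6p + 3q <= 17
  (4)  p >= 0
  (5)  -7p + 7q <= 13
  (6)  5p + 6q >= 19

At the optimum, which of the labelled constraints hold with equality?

Extreme points and f = -8p - 11q:
  (4/3, 3) → f = -131/3
  (38/37, 171/74) → f = -2489/74
  (15/7, 29/21) → f = -97/3

The maximum is at (15/7, 29/21). Substituting into each constraint, equality holds for (3) and (6); the remaining constraints have slack.

(3) and (6)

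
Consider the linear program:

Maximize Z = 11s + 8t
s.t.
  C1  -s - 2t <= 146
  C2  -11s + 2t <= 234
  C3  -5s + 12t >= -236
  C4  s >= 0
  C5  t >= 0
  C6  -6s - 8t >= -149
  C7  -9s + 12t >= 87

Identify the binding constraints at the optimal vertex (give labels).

C6 and C7

Vertices and Z = 11s + 8t:
  (0, 149/8) → Z = 149
  (0, 29/4) → Z = 58
  (91/12, 207/16) → Z = 2243/12

The maximum is at (91/12, 207/16). Substituting into each constraint, equality holds for C6 and C7; the remaining constraints have slack.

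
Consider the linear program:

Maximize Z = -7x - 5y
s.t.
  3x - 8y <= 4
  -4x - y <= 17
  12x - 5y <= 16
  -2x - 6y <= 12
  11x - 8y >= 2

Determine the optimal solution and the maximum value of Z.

x = -1/4, y = -19/32, maximum Z = 151/32

The optimum lies where 3x - 8y = 4 and 11x - 8y = 2.
Solving simultaneously gives x = -1/4, y = -19/32.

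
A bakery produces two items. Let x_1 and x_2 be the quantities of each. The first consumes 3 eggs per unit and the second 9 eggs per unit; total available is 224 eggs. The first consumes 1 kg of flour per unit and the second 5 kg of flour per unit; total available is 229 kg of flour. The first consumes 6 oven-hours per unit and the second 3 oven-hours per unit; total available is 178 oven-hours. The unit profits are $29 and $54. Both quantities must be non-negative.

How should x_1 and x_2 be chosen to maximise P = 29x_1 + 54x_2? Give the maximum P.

x_1 = 62/3, x_2 = 18, maximum P = 4714/3

Corner points and P = 29x_1 + 54x_2:
  (0, 0) → P = 0
  (0, 224/9) → P = 1344
  (89/3, 0) → P = 2581/3
  (62/3, 18) → P = 4714/3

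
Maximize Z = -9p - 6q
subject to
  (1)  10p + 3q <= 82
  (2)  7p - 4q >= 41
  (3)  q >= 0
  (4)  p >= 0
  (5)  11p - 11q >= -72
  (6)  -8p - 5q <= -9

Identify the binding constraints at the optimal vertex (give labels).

(2) and (3)

Corner points and Z = -9p - 6q:
  (451/61, 164/61) → Z = -5043/61
  (41/5, 0) → Z = -369/5
  (41/7, 0) → Z = -369/7

The maximum is at (41/7, 0). Substituting into each constraint, equality holds for (2) and (3); the remaining constraints have slack.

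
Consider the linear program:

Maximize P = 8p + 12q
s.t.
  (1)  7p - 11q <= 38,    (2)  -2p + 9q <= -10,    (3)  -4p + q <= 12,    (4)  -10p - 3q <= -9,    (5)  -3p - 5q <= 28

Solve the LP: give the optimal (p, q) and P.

Extreme points and P = 8p + 12q:
  (232/41, 6/41) → P = 1928/41
  (213/131, -317/131) → P = -2100/131
  (37/32, -41/48) → P = -1

p = 232/41, q = 6/41, maximum P = 1928/41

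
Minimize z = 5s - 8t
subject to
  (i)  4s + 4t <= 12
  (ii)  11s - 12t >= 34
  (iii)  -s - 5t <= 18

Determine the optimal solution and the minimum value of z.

Corner points and z = 5s - 8t:
  (70/23, -1/23) → z = 358/23
  (33/4, -21/4) → z = 333/4
  (-46/67, -232/67) → z = 1626/67

s = 70/23, t = -1/23, minimum z = 358/23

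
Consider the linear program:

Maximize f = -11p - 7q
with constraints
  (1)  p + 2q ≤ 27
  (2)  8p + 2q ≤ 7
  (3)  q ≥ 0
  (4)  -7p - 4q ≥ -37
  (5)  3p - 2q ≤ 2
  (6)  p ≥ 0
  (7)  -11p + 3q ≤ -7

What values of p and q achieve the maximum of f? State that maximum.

Extreme points and f = -11p - 7q:
  (9/11, 5/22) → f = -233/22
  (35/46, 21/46) → f = -266/23
  (2/3, 0) → f = -22/3
  (7/11, 0) → f = -7

The binding constraints are q = 0 and -11p + 3q = -7.
Solving simultaneously gives p = 7/11, q = 0.

p = 7/11, q = 0, maximum f = -7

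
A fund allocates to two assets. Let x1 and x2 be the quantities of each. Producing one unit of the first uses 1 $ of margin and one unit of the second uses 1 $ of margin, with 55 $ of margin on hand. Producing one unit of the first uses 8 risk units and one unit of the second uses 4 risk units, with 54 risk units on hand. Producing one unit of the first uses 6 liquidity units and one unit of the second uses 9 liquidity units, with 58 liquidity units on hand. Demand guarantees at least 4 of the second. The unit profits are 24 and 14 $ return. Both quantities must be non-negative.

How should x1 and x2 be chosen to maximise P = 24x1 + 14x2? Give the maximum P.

x1 = 11/3, x2 = 4, maximum P = 144

Feasible corners and P = 24x1 + 14x2:
  (0, 58/9) → P = 812/9
  (0, 4) → P = 56
  (11/3, 4) → P = 144

The binding constraints are 6x1 + 9x2 = 58 and x2 = 4.
Solving simultaneously gives x1 = 11/3, x2 = 4.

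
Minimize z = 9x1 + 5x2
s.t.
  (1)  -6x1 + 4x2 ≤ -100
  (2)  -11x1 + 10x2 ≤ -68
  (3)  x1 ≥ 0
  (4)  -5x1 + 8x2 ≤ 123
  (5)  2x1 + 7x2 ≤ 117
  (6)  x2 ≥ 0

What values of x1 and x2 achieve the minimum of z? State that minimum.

Corner points and z = 9x1 + 5x2:
  (584/25, 251/25) → z = 6511/25
  (50/3, 0) → z = 150
  (117/2, 0) → z = 1053/2

x1 = 50/3, x2 = 0, minimum z = 150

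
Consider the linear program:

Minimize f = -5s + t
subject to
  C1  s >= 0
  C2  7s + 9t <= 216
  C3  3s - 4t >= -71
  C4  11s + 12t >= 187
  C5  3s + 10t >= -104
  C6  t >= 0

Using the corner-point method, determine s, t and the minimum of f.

s = 216/7, t = 0, minimum f = -1080/7

Corner points and f = -5s + t:
  (0, 71/4) → f = 71/4
  (0, 187/12) → f = 187/12
  (45/11, 229/11) → f = 4/11
  (216/7, 0) → f = -1080/7
  (17, 0) → f = -85

The optimum lies where 7s + 9t = 216 and t = 0.
Solving simultaneously gives s = 216/7, t = 0.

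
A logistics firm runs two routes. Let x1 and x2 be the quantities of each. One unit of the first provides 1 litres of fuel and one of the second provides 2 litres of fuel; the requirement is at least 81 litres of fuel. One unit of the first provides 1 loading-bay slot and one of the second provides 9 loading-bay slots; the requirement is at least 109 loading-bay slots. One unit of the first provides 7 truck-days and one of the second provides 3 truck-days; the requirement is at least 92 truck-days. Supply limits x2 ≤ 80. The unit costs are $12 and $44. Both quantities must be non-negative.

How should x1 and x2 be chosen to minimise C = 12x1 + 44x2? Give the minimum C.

Extreme points and C = 12x1 + 44x2:
  (0, 81/2) → C = 1782
  (0, 80) → C = 3520
  (109, 0) → C = 1308
  (73, 4) → C = 1052
The feasible region is unbounded (it extends along (1, 0)), but C strictly increases along every unbounded feasible direction, so there is no improving ray and the minimum is attained at a vertex.

At the optimal vertex, x1 + 2x2 = 81 and x1 + 9x2 = 109.
Solving simultaneously gives x1 = 73, x2 = 4.

x1 = 73, x2 = 4, minimum C = 1052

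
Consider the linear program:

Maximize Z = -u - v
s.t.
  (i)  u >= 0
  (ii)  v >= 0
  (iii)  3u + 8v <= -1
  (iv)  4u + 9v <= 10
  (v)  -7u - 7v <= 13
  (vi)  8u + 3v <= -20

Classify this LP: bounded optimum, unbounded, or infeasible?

infeasible

The boundaries -7u - 7v = 13 and 8u + 3v = -20 meet at (-101/35, 36/35), but that point violates u ≥ 0. Every candidate vertex is excluded by some other constraint, so the feasible region is empty.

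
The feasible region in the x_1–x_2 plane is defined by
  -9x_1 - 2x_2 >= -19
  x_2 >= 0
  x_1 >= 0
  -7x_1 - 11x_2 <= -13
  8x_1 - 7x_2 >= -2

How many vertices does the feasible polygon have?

4

Pairwise boundary intersections that survive every other constraint:
  (19/9, 0)
  (129/79, 170/79)
  (13/7, 0)
  (69/137, 118/137)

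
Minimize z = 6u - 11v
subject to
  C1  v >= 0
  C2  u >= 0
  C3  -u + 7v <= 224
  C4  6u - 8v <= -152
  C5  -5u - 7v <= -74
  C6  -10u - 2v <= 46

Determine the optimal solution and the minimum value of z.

u = 0, v = 32, minimum z = -352

Feasible corners and z = 6u - 11v:
  (0, 32) → z = -352
  (0, 19) → z = -209
  (364/17, 596/17) → z = -4372/17

The optimum lies where u = 0 and -u + 7v = 224.
Solving simultaneously gives u = 0, v = 32.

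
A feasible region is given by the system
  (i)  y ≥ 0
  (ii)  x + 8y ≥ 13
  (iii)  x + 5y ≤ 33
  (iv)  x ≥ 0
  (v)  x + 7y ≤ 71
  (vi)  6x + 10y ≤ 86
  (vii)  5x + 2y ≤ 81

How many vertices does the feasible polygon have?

Of the 21 pairwise boundary intersections, those satisfying every inequality are:
  (13, 0)
  (43/3, 0)
  (0, 13/8)
  (0, 33/5)
  (5, 28/5)

5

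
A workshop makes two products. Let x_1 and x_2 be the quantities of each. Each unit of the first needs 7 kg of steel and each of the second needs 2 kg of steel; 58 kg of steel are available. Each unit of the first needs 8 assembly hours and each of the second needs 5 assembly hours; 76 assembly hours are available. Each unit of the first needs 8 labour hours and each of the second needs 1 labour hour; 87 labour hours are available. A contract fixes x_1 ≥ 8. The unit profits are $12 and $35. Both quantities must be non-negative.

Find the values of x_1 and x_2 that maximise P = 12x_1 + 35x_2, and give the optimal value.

x_1 = 8, x_2 = 1, maximum P = 131

Vertices and P = 12x_1 + 35x_2:
  (58/7, 0) → P = 696/7
  (8, 0) → P = 96
  (8, 1) → P = 131

The optimum lies where 7x_1 + 2x_2 = 58 and x_1 = 8.
Solving simultaneously gives x_1 = 8, x_2 = 1.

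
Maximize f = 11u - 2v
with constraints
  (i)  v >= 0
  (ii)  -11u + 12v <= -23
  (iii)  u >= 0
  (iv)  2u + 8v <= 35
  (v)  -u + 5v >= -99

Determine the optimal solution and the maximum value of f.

u = 35/2, v = 0, maximum f = 385/2

Extreme points and f = 11u - 2v:
  (23/11, 0) → f = 23
  (35/2, 0) → f = 385/2
  (151/28, 339/112) → f = 2983/56

The binding constraints are v = 0 and 2u + 8v = 35.
Solving simultaneously gives u = 35/2, v = 0.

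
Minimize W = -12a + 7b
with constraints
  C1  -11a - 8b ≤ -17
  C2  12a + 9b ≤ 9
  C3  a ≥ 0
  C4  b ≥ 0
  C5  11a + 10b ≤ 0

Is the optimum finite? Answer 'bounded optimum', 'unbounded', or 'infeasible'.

The boundaries -11a - 8b = -17 and 12a + 9b = 9 meet at (27, -35), but that point violates b ≥ 0. Every candidate vertex is excluded by some other constraint, so the feasible region is empty.

infeasible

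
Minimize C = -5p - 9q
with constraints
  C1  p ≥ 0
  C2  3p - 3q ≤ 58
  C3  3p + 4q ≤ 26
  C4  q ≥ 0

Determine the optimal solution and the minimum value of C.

p = 0, q = 13/2, minimum C = -117/2

Corner points and C = -5p - 9q:
  (0, 13/2) → C = -117/2
  (0, 0) → C = 0
  (26/3, 0) → C = -130/3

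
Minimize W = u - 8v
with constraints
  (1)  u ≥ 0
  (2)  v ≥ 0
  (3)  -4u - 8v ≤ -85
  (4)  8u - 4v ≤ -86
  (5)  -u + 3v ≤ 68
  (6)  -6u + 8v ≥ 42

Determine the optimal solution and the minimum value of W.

The binding constraints are 8u - 4v = -86 and -u + 3v = 68.
Solving simultaneously gives u = 7/10, v = 229/10.

u = 7/10, v = 229/10, minimum W = -365/2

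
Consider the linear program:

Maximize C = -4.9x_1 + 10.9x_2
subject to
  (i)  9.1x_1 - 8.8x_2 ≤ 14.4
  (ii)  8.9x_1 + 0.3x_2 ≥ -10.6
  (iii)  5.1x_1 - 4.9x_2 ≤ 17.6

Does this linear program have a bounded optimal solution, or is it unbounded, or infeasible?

From the feasible point (-8896/8105, -22462/8105), moving in the direction (-0.3, 8.9) keeps every constraint satisfied while C increases without bound.

unbounded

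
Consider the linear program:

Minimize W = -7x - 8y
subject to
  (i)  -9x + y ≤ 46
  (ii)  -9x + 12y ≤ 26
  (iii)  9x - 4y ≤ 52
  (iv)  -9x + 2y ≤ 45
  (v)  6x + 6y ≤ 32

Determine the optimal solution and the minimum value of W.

x = 38/21, y = 74/21, minimum W = -286/7

Feasible corners and W = -7x - 8y:
  (-526/99, -20/11) → W = 5122/99
  (-236/27, -98/3) → W = 8708/27
  (38/21, 74/21) → W = -286/7
  (220/39, -4/13) → W = -1444/39

The binding constraints are -9x + 12y = 26 and 6x + 6y = 32.
Solving simultaneously gives x = 38/21, y = 74/21.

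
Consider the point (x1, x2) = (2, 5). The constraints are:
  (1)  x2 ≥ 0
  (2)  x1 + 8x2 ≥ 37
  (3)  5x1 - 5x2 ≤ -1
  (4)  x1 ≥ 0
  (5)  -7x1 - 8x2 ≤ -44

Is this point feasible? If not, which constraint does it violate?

feasible

(1): 5 ≥ 0 ✓
(2): 42 ≥ 37 ✓
(3): -15 ≤ -1 ✓
(4): 2 ≥ 0 ✓
(5): -54 ≤ -44 ✓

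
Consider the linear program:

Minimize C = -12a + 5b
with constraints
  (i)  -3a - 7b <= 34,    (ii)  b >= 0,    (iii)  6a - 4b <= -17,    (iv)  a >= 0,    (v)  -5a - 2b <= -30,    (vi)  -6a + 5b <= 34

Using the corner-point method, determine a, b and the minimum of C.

Feasible corners and C = -12a + 5b:
  (43/16, 265/32) → C = 293/32
  (17/2, 17) → C = -17
  (82/37, 350/37) → C = 766/37

a = 17/2, b = 17, minimum C = -17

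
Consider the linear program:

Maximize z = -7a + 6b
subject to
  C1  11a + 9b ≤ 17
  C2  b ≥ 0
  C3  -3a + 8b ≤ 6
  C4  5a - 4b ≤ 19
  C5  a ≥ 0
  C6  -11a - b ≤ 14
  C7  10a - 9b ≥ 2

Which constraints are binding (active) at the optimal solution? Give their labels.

C2 and C7

Feasible corners and z = -7a + 6b:
  (17/11, 0) → z = -119/11
  (19/21, 148/189) → z = -103/63
  (1/5, 0) → z = -7/5

The maximum is at (1/5, 0). Substituting into each constraint, equality holds for C2 and C7; the remaining constraints have slack.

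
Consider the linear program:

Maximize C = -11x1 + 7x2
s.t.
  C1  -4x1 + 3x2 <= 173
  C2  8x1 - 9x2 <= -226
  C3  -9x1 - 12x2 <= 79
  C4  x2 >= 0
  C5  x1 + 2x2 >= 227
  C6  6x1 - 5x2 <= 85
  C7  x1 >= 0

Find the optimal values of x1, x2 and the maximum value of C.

Feasible corners and C = -11x1 + 7x2:
  (335/11, 1081/11) → C = 3882/11
  (1591/25, 2042/25) → C = -3207/25
  (1895/14, 1018/7) → C = -6593/14
The feasible region is unbounded (it extends along (3, 4), (5, 6)), but C strictly decreases along every unbounded feasible direction, so there is no improving ray and the maximum is attained at a vertex.

The optimum lies where -4x1 + 3x2 = 173 and x1 + 2x2 = 227.
Solving simultaneously gives x1 = 335/11, x2 = 1081/11.

x1 = 335/11, x2 = 1081/11, maximum C = 3882/11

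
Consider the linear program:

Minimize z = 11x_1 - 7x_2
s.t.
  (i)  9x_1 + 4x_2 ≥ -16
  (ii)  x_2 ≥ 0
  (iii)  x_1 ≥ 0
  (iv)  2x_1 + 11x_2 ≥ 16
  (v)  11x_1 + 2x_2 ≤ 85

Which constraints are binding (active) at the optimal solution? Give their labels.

(iii) and (v)

Vertices and z = 11x_1 - 7x_2:
  (0, 16/11) → z = -112/11
  (0, 85/2) → z = -595/2
  (301/39, 2/39) → z = 1099/13

The minimum is at (0, 85/2). Substituting into each constraint, equality holds for (iii) and (v); the remaining constraints have slack.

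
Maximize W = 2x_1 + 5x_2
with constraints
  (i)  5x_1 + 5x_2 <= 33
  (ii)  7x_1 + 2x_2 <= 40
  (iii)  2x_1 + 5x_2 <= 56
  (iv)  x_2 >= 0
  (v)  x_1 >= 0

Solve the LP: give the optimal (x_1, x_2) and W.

The optimum lies where 5x_1 + 5x_2 = 33 and x_1 = 0.
Solving simultaneously gives x_1 = 0, x_2 = 33/5.

x_1 = 0, x_2 = 33/5, maximum W = 33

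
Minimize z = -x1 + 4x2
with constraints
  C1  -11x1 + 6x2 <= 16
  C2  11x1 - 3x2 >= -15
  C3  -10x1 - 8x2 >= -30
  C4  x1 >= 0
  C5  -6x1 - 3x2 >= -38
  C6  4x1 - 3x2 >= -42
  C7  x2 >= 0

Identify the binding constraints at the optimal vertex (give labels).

C3 and C7

Extreme points and z = -x1 + 4x2:
  (13/37, 245/74) → z = 477/37
  (0, 8/3) → z = 32/3
  (3, 0) → z = -3
  (0, 0) → z = 0

The minimum is at (3, 0). Substituting into each constraint, equality holds for C3 and C7; the remaining constraints have slack.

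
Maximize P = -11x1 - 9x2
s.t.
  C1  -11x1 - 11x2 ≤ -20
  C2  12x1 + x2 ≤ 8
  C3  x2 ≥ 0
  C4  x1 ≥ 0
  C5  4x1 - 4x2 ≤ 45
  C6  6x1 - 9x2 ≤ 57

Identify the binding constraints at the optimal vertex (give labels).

Extreme points and P = -11x1 - 9x2:
  (68/121, 152/121) → P = -2116/121
  (0, 20/11) → P = -180/11
  (0, 8) → P = -72

The maximum is at (0, 20/11). Substituting into each constraint, equality holds for C1 and C4; the remaining constraints have slack.

C1 and C4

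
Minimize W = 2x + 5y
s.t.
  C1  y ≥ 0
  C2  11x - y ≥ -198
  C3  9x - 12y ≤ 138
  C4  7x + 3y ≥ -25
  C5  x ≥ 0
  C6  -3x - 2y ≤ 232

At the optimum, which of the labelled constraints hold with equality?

C1 and C5

Corner points and W = 2x + 5y:
  (46/3, 0) → W = 92/3
  (0, 0) → W = 0
  (0, 198) → W = 990
The feasible region is unbounded (it extends along (1, 11), (4, 3)), but W strictly increases along every unbounded feasible direction, so there is no improving ray and the minimum is attained at a vertex.

The minimum is at (0, 0). Substituting into each constraint, equality holds for C1 and C5; the remaining constraints have slack.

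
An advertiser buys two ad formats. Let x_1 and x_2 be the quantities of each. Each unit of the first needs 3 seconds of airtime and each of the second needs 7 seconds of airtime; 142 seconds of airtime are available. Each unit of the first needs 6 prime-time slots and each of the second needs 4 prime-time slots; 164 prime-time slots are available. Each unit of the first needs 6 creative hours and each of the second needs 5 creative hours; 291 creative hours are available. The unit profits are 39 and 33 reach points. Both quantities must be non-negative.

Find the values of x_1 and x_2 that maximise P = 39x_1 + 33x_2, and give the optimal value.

x_1 = 58/3, x_2 = 12, maximum P = 1150

At the optimal vertex, 3x_1 + 7x_2 = 142 and 6x_1 + 4x_2 = 164.
Solving simultaneously gives x_1 = 58/3, x_2 = 12.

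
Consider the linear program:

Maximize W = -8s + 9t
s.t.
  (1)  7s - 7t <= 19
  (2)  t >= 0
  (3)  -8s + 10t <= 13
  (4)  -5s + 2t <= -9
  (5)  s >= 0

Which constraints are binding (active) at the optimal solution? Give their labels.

Extreme points and W = -8s + 9t:
  (19/7, 0) → W = -152/7
  (281/14, 243/14) → W = -61/14
  (9/5, 0) → W = -72/5
  (58/17, 137/34) → W = 305/34

The maximum is at (58/17, 137/34). Substituting into each constraint, equality holds for (3) and (4); the remaining constraints have slack.

(3) and (4)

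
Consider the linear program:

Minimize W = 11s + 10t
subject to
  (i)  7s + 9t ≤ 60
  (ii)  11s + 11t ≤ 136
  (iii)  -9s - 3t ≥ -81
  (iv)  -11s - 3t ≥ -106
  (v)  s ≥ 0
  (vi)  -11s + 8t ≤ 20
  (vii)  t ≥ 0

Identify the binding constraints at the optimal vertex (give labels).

(v) and (vii)

Feasible corners and W = 11s + 10t:
  (60/31, 160/31) → W = 2260/31
  (60/7, 0) → W = 660/7
  (0, 5/2) → W = 25
  (0, 0) → W = 0

The minimum is at (0, 0). Substituting into each constraint, equality holds for (v) and (vii); the remaining constraints have slack.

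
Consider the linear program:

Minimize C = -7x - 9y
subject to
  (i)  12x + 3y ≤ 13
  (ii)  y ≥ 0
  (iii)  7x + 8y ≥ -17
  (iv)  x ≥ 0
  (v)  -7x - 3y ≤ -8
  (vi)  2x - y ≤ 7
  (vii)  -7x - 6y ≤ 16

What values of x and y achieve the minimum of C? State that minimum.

x = 0, y = 13/3, minimum C = -39

Vertices and C = -7x - 9y:
  (0, 13/3) → C = -39
  (1, 1/3) → C = -10
  (0, 8/3) → C = -24

The optimum lies where 12x + 3y = 13 and x = 0.
Solving simultaneously gives x = 0, y = 13/3.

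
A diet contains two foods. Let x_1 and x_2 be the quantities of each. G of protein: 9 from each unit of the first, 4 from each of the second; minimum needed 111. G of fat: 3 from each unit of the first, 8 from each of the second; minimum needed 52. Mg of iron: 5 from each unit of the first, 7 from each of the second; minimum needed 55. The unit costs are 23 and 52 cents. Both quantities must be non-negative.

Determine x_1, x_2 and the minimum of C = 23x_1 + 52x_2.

x_1 = 34/3, x_2 = 9/4, minimum C = 1133/3

Vertices and C = 23x_1 + 52x_2:
  (0, 111/4) → C = 1443
  (52/3, 0) → C = 1196/3
  (34/3, 9/4) → C = 1133/3
The feasible region is unbounded (it extends along (0, 1), (1, 0)), but C strictly increases along every unbounded feasible direction, so there is no improving ray and the minimum is attained at a vertex.

The optimum lies where 9x_1 + 4x_2 = 111 and 3x_1 + 8x_2 = 52.
Solving simultaneously gives x_1 = 34/3, x_2 = 9/4.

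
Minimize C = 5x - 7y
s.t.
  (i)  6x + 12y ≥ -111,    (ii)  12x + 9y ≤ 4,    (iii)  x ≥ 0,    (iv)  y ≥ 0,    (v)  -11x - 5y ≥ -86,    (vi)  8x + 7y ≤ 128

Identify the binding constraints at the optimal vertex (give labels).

(ii) and (iii)

Extreme points and C = 5x - 7y:
  (0, 4/9) → C = -28/9
  (1/3, 0) → C = 5/3
  (0, 0) → C = 0

The minimum is at (0, 4/9). Substituting into each constraint, equality holds for (ii) and (iii); the remaining constraints have slack.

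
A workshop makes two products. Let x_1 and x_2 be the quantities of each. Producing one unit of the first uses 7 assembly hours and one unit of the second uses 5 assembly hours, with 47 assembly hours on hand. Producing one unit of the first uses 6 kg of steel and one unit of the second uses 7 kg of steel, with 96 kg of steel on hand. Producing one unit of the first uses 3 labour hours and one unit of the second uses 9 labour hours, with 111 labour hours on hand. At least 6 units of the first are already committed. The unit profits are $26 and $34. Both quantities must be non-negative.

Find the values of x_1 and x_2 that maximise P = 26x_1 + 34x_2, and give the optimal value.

Corner points and P = 26x_1 + 34x_2:
  (47/7, 0) → P = 1222/7
  (6, 0) → P = 156
  (6, 1) → P = 190

At the optimal vertex, 7x_1 + 5x_2 = 47 and x_1 = 6.
Solving simultaneously gives x_1 = 6, x_2 = 1.

x_1 = 6, x_2 = 1, maximum P = 190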